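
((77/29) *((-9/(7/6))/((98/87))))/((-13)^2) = -891/8281 = -0.11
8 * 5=40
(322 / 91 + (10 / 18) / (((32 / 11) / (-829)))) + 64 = -339871/3744 = -90.78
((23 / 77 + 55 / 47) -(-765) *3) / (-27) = -2770307/32571 = -85.05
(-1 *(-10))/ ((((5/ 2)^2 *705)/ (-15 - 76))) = -728/3525 = -0.21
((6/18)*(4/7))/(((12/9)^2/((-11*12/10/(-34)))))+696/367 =1692813/873460 = 1.94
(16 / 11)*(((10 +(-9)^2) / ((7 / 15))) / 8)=390/11 = 35.45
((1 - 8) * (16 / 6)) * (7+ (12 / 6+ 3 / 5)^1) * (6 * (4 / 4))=-5376/5 = -1075.20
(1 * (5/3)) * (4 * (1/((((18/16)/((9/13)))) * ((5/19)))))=608/39 = 15.59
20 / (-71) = -20/71 = -0.28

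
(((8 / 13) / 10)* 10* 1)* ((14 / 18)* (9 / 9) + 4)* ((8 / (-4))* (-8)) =5504/117 = 47.04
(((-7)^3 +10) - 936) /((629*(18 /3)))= -423/1258 = -0.34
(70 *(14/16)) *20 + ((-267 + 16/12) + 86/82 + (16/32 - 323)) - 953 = -77519/246 = -315.12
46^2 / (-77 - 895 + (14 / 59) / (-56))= -499376/229393 = -2.18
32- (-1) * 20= 52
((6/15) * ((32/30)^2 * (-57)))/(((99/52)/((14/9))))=-7081984/334125 = -21.20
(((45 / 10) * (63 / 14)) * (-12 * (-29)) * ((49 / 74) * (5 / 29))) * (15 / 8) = 893025/592 = 1508.49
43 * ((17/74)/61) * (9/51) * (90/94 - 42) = -248841/212158 = -1.17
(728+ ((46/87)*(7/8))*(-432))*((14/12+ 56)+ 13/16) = 10656107/348 = 30621.00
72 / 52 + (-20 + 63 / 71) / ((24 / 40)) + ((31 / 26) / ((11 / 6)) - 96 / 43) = -41979760/1309737 = -32.05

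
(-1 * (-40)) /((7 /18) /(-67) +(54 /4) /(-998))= -48143520/23267 = -2069.18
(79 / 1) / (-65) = -79/65 = -1.22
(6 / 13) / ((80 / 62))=93/260 = 0.36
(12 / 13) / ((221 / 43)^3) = 954084/140320193 = 0.01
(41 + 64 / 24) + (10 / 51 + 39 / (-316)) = 704903/16116 = 43.74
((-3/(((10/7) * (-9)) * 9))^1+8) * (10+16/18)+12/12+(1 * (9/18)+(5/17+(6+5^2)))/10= 7565747/82620 = 91.57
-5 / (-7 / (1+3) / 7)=20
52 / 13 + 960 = 964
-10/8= -5/4 = -1.25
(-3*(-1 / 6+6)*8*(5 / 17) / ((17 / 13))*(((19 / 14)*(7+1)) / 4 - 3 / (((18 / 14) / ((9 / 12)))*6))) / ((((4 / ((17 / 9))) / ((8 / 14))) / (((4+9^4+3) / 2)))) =-217195550/3213 = -67598.99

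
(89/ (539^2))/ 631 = 89/183318751 = 0.00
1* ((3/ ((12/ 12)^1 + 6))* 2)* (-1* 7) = -6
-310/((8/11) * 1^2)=-1705/4 = -426.25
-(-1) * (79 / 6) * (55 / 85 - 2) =-1817/102 = -17.81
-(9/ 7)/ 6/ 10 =-3/140 = -0.02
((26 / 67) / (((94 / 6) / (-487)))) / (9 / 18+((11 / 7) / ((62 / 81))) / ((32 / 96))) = -8242962/4550305 = -1.81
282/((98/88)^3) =24021888/117649 = 204.18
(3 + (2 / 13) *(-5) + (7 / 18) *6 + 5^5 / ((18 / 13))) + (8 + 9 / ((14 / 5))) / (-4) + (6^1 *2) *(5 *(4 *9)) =28951355/6552 = 4418.70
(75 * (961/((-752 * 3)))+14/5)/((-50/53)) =30.90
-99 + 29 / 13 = -1258/13 = -96.77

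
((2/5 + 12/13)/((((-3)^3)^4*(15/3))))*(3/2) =43/57572775 = 0.00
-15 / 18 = -0.83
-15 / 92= -0.16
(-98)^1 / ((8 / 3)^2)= -441/32 = -13.78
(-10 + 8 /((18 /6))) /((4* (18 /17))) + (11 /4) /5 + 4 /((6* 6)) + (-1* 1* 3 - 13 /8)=-6151/1080 = -5.70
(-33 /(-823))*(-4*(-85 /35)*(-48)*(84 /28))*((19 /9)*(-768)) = 523911168/5761 = 90941.01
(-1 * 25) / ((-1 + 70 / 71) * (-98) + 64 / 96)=-5325/436 = -12.21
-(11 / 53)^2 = -121/2809 = -0.04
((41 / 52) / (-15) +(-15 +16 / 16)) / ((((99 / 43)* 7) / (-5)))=471323/108108 = 4.36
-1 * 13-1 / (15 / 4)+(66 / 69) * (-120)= -44177/345 = -128.05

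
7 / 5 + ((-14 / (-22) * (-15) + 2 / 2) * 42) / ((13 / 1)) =-18739/715 = -26.21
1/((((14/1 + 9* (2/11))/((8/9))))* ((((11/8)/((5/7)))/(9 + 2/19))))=0.27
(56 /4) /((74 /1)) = 7/37 = 0.19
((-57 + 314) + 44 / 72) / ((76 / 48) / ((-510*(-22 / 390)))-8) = -3468476/106971 = -32.42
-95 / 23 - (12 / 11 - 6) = 197/253 = 0.78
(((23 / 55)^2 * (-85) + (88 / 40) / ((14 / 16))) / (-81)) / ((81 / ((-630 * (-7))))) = 732242/88209 = 8.30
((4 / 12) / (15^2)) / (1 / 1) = 1/675 = 0.00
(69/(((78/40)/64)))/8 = 3680/13 = 283.08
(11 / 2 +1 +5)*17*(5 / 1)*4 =3910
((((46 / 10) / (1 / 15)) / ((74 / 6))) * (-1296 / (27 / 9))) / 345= -1296/185 = -7.01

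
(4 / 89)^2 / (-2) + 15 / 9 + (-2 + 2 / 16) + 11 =10.79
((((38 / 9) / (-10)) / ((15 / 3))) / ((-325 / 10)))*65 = 38/225 = 0.17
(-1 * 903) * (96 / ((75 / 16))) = -462336/25 = -18493.44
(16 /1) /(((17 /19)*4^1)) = 4.47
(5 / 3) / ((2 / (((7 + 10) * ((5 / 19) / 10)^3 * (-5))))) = -425/329232 = 0.00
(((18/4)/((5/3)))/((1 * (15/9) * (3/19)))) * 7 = 3591/50 = 71.82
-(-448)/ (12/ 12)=448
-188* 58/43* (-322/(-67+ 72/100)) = -87777200/71251 = -1231.94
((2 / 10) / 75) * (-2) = -2/375 = -0.01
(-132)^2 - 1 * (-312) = 17736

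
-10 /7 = -1.43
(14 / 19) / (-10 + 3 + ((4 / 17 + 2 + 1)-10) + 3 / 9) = -714/13015 = -0.05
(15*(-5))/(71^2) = -75/5041 = -0.01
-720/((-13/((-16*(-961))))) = 11070720/13 = 851593.85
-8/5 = -1.60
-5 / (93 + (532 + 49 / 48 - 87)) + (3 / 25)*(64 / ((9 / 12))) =6617488/646825 = 10.23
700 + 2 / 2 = 701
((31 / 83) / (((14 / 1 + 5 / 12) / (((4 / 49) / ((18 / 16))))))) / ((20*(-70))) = -496/369385275 = 0.00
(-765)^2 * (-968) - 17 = -566497817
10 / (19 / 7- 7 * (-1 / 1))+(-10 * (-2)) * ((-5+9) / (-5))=-509/34 = -14.97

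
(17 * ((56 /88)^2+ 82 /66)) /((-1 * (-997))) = 10166/361911 = 0.03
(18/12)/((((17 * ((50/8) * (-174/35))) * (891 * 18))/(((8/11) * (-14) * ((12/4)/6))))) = 196/217435185 = 0.00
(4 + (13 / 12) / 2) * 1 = 109/24 = 4.54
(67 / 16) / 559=67/8944 = 0.01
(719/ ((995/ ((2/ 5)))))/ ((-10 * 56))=-719/1393000 = 0.00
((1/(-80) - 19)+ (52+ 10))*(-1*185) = -127243/16 = -7952.69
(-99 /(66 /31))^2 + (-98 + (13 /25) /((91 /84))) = 206473/100 = 2064.73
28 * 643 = 18004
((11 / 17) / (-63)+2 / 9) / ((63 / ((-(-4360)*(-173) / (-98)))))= 85610780/3306177 = 25.89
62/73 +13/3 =1135/219 = 5.18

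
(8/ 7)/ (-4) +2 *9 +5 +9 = 222/7 = 31.71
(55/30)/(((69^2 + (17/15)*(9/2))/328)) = 18040/142983 = 0.13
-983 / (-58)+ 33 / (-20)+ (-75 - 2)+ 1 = -35207/580 = -60.70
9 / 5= 1.80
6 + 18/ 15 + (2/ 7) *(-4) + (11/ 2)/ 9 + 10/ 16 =7.29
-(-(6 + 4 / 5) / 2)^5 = 1419857/3125 = 454.35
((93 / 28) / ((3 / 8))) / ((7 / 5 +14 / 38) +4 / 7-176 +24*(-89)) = -2945/767962 = 0.00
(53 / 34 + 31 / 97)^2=38378025/10876804 = 3.53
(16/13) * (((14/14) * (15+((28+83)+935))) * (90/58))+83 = 795211/377 = 2109.31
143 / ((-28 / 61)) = -8723/28 = -311.54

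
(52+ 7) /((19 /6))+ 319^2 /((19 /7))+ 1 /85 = 60577904/1615 = 37509.54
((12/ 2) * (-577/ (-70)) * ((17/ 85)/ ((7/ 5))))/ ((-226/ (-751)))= 1299981/55370 = 23.48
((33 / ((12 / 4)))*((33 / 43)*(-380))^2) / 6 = 288294600/1849 = 155919.20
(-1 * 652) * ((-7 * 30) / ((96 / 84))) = 119805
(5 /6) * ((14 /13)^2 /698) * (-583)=-142835/176943 = -0.81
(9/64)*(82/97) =0.12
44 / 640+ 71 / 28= 2917/1120 = 2.60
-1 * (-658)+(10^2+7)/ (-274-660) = 614465/934 = 657.89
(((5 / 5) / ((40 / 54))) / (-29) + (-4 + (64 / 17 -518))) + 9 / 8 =-10198333/19720 = -517.16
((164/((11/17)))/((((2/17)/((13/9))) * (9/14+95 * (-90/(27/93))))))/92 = -1078259/938786607 = 0.00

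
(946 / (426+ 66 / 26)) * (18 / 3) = 24596/1857 = 13.25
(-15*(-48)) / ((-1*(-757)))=720/757 = 0.95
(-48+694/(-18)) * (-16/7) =197.84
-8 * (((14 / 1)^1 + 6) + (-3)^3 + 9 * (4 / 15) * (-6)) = 856/5 = 171.20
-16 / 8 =-2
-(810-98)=-712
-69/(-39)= 23/13 = 1.77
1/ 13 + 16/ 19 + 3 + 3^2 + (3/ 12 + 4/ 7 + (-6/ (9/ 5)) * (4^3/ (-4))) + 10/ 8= 708791/10374 = 68.32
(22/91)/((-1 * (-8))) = 0.03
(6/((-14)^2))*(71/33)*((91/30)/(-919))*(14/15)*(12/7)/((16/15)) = -923/2830520 = 0.00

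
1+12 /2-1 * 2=5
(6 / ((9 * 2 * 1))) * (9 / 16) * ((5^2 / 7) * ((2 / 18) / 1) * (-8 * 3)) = -25/14 = -1.79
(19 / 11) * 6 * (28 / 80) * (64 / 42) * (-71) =-21584/55 = -392.44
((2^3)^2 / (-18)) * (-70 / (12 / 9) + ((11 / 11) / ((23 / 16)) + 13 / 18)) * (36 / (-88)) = -169184/2277 = -74.30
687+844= 1531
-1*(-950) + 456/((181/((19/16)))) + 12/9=1036397/1086 = 954.33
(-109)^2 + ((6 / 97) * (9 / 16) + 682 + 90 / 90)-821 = 9112595/776 = 11743.03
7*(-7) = -49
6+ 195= 201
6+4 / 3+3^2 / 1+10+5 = 94/3 = 31.33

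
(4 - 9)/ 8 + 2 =11/8 = 1.38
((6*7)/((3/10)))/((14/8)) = 80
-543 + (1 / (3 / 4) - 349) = -2672/3 = -890.67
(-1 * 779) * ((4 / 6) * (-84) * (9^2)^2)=286217064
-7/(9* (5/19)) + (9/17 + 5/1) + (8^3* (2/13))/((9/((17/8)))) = 210557/9945 = 21.17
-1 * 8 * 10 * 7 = -560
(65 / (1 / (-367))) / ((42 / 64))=-763360/21 = -36350.48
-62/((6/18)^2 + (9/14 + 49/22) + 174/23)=-494109/84050 = -5.88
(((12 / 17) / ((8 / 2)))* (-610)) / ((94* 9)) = -0.13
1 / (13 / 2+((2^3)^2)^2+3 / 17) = 34/139491 = 0.00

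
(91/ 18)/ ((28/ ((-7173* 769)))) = -7967609/8 = -995951.12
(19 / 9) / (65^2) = 19/38025 = 0.00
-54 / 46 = -1.17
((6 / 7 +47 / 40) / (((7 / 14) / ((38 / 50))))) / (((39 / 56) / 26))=43244/375 = 115.32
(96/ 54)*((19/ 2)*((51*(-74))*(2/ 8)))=-47804/3 = -15934.67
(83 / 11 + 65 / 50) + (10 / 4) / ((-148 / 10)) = 70627/8140 = 8.68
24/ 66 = 0.36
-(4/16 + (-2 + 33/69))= 117/92 = 1.27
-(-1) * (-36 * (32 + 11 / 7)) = -8460/7 = -1208.57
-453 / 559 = -0.81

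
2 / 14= 1/7 = 0.14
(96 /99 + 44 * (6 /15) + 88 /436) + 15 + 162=195.77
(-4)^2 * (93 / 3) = 496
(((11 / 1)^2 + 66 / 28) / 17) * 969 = 98439/14 = 7031.36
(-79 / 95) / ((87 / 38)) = -158/435 = -0.36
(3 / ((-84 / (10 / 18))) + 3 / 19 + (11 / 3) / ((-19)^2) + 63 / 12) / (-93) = -245543/4230198 = -0.06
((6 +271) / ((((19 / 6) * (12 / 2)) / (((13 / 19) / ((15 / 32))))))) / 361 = 0.06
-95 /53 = -1.79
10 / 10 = 1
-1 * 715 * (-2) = 1430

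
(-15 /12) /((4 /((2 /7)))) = -5/56 = -0.09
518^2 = 268324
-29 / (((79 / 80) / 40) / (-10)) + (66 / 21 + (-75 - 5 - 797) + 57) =6044278/553 = 10929.98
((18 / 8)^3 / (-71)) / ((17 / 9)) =-6561/77248 = -0.08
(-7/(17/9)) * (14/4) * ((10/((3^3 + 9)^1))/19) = -245/1292 = -0.19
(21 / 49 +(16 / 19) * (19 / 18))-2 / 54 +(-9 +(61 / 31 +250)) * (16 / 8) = 2854598/5859 = 487.22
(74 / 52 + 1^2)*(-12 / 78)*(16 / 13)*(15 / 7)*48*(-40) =4147200/2197 = 1887.66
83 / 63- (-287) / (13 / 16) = 290375/819 = 354.55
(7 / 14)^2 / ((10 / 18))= 9/20 = 0.45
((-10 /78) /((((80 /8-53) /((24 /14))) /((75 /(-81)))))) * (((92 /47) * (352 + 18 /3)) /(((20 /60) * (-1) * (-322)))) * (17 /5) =-1217200/11586393 = -0.11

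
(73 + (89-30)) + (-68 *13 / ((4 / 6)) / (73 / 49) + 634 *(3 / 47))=-2462040/3431 = -717.59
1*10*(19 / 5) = 38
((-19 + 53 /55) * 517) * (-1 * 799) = 37252576/5 = 7450515.20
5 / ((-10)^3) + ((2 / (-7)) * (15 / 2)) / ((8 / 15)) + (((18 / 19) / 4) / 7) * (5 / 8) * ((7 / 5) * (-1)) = -215591/53200 = -4.05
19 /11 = 1.73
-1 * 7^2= -49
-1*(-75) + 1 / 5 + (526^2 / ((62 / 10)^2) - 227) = 33855101/4805 = 7045.81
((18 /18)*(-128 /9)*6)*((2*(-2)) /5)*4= 273.07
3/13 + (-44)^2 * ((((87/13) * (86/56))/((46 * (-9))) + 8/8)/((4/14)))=5927392/897 = 6608.02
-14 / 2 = -7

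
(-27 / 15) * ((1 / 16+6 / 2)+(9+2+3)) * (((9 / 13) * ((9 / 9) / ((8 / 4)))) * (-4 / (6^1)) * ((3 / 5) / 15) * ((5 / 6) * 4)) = 189/200 = 0.94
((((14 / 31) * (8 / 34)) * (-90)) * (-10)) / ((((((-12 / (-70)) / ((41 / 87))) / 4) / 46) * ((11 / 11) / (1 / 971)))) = 739312000/14839793 = 49.82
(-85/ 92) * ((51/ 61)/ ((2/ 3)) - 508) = 5254955/11224 = 468.19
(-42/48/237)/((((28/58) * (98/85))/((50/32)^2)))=-1540625/95133696 = -0.02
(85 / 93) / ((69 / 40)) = 0.53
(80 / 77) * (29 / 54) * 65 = 75400/2079 = 36.27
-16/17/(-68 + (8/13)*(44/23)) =1196/84915 = 0.01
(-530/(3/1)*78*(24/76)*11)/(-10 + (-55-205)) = 30316/171 = 177.29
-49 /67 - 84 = -84.73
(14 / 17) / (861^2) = 2/1800351 = 0.00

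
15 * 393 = 5895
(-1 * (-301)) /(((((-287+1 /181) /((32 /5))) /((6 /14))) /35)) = -2615088/25973 = -100.68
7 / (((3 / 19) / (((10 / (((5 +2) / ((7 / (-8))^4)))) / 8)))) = 228095/49152 = 4.64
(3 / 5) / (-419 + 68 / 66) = -99/68965 = 0.00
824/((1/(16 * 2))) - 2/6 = 26367.67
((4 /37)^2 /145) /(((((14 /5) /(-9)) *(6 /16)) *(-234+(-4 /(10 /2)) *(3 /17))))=2720/921817519 = 0.00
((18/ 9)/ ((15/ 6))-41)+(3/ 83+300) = 107832/415 = 259.84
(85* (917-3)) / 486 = 38845/243 = 159.86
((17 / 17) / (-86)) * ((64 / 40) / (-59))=4/12685 = 0.00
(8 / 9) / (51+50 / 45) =8/469 = 0.02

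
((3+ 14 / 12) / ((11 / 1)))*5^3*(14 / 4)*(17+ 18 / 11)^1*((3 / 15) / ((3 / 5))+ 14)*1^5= 192828125/4356 = 44267.25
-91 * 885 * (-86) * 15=103890150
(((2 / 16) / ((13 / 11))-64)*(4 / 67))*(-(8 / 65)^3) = 340224/47839675 = 0.01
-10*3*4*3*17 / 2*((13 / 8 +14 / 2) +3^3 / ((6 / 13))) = -410805/2 = -205402.50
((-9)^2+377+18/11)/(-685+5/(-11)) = -1264/1885 = -0.67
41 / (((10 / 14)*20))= 287/100 = 2.87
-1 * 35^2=-1225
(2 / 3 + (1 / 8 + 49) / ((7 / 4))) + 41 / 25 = 31897/1050 = 30.38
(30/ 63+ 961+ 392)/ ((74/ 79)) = 2245417/1554 = 1444.93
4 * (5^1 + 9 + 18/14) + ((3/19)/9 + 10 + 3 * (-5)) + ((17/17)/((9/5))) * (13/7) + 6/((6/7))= 76838/1197 = 64.19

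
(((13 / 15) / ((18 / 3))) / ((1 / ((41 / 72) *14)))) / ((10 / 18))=3731/1800 = 2.07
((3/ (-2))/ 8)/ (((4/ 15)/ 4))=-45/16 = -2.81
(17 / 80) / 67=17/5360 = 0.00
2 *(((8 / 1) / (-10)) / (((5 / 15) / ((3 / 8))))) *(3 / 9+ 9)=-16.80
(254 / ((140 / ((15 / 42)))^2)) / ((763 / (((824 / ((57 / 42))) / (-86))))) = -13081/855265012 = 0.00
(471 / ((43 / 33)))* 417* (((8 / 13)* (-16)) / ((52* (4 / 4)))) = -207405792/7267 = -28540.77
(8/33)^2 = 64/1089 = 0.06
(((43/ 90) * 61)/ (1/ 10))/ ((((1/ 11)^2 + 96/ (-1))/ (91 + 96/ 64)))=-11743171/41814 = -280.84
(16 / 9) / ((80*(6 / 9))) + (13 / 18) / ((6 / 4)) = 139/270 = 0.51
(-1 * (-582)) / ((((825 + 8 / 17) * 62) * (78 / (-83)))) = -136867/11310598 = -0.01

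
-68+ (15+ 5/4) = -207/4 = -51.75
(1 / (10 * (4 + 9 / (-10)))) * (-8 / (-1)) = 8/31 = 0.26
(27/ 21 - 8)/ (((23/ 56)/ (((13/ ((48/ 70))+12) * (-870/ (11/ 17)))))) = 172160530/253 = 680476.40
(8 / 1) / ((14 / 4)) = 2.29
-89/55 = -1.62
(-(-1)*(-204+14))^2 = 36100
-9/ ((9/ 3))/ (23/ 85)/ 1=-255/23 = -11.09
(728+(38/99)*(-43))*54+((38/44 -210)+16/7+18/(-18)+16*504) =7126639/154 = 46276.88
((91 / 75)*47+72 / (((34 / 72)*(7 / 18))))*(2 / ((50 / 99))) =132269379/74375 = 1778.41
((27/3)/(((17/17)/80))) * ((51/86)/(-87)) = -6120/1247 = -4.91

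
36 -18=18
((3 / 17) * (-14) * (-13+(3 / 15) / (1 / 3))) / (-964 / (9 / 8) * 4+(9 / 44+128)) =-147312/15865165 = -0.01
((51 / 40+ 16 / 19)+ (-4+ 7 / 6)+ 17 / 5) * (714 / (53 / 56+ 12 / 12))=10194254/10355 = 984.48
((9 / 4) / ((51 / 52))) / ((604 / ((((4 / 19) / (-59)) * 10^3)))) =-39000/2877607 = -0.01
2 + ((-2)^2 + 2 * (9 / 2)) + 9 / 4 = 69/4 = 17.25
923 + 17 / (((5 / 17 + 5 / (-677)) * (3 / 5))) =2023193/1980 = 1021.81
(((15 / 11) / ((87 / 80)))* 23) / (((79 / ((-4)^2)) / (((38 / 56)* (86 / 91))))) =60131200/16053037 = 3.75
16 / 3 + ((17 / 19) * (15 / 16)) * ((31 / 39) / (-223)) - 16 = -28209377/2643888 = -10.67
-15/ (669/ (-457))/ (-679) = -2285/151417 = -0.02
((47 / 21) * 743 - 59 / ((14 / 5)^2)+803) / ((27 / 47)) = 67939769/15876 = 4279.40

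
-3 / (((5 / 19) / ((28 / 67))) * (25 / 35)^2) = -78204/8375 = -9.34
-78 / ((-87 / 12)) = 312/29 = 10.76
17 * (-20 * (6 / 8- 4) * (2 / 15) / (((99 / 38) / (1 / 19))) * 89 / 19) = 78676/5643 = 13.94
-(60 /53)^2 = -3600/2809 = -1.28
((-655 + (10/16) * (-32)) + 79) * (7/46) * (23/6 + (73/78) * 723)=-61717.23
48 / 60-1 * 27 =-131/5 = -26.20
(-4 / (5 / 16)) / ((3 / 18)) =-384/5 = -76.80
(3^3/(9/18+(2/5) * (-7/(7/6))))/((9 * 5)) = -0.32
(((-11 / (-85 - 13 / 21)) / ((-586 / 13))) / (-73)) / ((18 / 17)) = 17017/461489064 = 0.00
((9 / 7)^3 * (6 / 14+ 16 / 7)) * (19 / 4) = 263169/9604 = 27.40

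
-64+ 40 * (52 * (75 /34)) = 76912/17 = 4524.24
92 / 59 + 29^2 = 49711/59 = 842.56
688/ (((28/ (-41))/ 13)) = -91676/7 = -13096.57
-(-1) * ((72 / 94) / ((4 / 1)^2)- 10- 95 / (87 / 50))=-1055777/16356 = -64.55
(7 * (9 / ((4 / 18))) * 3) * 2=1701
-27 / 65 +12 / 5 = 129/65 = 1.98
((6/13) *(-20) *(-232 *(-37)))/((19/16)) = -16481280/247 = -66725.83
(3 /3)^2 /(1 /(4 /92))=0.04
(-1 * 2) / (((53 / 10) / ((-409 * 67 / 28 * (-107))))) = -14660605/371 = -39516.46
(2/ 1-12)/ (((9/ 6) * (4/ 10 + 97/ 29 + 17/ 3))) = -1450/2047 = -0.71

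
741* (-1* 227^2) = -38182989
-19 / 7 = -2.71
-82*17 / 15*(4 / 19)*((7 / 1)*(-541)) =21116312/285 = 74092.32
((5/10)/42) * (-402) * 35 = -335/2 = -167.50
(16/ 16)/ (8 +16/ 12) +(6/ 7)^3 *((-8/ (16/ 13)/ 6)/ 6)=-9/1372 = -0.01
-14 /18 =-7/9 = -0.78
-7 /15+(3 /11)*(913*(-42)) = -156877/15 = -10458.47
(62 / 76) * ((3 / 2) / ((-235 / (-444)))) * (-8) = -82584/4465 = -18.50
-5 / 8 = -0.62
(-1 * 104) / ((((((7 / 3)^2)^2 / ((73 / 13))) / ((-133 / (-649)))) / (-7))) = 898776/31801 = 28.26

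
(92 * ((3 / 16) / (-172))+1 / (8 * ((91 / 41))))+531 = 33242095/62608 = 530.96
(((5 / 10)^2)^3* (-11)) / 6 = -11/384 = -0.03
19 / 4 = 4.75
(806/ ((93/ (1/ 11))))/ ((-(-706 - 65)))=26/25443 = 0.00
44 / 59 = 0.75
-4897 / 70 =-69.96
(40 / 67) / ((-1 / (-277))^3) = 12688915.22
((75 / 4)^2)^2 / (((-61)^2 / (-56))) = -221484375/119072 = -1860.09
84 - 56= 28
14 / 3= 4.67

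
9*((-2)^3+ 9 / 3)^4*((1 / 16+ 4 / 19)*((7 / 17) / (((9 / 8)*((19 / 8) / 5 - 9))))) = -7262500/110143 = -65.94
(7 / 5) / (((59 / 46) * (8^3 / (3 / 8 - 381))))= -98049/120832 = -0.81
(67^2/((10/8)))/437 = 8.22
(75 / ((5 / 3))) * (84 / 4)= 945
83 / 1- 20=63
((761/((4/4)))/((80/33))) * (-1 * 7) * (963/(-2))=169286733/160 = 1058042.08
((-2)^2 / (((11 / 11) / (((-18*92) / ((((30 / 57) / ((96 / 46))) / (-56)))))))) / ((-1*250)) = -3677184/625 = -5883.49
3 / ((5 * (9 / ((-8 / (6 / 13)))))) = -52/45 = -1.16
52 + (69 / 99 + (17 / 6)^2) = 24047/396 = 60.72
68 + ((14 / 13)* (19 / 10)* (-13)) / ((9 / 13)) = 1331/45 = 29.58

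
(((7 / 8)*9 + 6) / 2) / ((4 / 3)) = 333/64 = 5.20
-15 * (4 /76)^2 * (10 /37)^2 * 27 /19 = -40500/9389971 = 0.00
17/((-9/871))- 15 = -14942/9 = -1660.22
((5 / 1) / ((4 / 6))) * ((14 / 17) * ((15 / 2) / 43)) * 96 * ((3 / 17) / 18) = 12600/12427 = 1.01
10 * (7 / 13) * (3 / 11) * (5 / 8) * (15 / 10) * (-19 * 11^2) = -329175/104 = -3165.14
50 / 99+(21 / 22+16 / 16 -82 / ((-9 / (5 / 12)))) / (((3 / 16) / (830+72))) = 27665.89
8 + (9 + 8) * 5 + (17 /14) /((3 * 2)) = 7829/84 = 93.20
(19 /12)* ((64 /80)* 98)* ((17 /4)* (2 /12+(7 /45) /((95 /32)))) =1560209/13500 = 115.57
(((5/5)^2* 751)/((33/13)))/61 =9763/2013 = 4.85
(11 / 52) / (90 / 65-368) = -11/19064 = 0.00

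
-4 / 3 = -1.33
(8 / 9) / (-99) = -8/891 = -0.01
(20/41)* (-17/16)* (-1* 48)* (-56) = -57120/41 = -1393.17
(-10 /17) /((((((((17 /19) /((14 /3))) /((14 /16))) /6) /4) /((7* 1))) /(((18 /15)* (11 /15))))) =-573496/1445 = -396.88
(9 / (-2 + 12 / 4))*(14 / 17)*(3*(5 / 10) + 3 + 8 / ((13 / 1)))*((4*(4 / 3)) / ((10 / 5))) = 22344/221 = 101.10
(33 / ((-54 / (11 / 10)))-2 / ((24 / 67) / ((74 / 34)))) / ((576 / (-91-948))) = 23.13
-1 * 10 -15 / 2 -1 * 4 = -21.50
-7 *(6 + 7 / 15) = -679/15 = -45.27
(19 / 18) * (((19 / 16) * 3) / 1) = 361/96 = 3.76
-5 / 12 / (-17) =5/204 = 0.02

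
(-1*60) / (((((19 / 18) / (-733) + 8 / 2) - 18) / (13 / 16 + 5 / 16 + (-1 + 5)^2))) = 2711367/36947 = 73.39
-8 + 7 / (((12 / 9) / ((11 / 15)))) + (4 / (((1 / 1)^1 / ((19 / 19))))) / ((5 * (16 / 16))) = -67/20 = -3.35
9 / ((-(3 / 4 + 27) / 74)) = -24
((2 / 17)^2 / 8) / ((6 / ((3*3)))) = 3/1156 = 0.00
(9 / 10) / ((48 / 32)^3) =4/15 = 0.27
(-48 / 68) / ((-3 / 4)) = 16/17 = 0.94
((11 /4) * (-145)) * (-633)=1009635/4 = 252408.75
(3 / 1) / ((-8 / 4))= -3/2 = -1.50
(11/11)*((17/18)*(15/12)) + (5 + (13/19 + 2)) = 12127/1368 = 8.86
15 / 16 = 0.94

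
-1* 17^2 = -289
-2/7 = -0.29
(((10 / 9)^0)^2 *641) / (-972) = -641/972 = -0.66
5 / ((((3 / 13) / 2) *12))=65/18 = 3.61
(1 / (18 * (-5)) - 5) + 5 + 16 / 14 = 713/630 = 1.13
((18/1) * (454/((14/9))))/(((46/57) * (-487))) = -1048059/78407 = -13.37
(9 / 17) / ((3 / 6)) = 18/17 = 1.06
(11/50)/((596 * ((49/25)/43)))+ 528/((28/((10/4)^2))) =6884273/58408 = 117.87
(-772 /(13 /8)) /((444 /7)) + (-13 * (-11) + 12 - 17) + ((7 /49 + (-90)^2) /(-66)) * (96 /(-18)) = 261688754/333333 = 785.07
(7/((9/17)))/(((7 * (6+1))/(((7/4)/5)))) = 0.09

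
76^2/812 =1444/203 = 7.11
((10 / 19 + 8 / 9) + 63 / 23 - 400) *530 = -825136330/3933 = -209798.20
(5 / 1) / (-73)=-5/73 = -0.07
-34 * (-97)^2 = -319906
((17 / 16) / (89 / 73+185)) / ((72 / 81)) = 11169/1740032 = 0.01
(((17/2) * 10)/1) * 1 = 85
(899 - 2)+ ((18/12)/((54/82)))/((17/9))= 30539/34 = 898.21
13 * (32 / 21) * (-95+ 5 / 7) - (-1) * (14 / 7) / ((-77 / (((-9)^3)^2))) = -8446894/539 = -15671.42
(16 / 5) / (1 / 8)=128/5 = 25.60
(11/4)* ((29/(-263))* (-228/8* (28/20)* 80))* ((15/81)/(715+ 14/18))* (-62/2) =-6576185/847123 = -7.76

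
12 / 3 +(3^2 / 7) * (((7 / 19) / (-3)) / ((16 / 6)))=599/152 = 3.94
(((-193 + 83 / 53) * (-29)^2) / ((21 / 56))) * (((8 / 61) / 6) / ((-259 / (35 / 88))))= 56885240/3947493 = 14.41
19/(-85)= -19/85 = -0.22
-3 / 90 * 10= -1/3 = -0.33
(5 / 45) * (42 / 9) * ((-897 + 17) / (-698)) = 6160/9423 = 0.65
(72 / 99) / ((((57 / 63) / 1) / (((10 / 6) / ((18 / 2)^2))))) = 0.02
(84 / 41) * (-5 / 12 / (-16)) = 35/656 = 0.05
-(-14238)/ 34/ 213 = 2373/1207 = 1.97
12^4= 20736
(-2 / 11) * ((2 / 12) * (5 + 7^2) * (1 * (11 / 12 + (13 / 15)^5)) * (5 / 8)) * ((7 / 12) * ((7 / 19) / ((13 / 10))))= -11010937/46332000 = -0.24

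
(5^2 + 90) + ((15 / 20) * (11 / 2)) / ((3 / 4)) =241/2 = 120.50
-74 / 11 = -6.73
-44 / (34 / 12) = -264/17 = -15.53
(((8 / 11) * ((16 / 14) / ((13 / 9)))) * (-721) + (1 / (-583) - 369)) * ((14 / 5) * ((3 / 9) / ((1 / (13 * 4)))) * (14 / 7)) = -665397376/8745 = -76088.89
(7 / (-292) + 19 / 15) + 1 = 9823/4380 = 2.24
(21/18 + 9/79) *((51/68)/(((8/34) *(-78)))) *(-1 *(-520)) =-51595/1896 = -27.21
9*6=54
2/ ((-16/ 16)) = -2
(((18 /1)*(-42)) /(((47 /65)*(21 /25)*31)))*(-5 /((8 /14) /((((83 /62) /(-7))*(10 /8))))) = -30346875/361336 = -83.99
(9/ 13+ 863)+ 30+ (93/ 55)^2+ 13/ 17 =599878304/668525 = 897.32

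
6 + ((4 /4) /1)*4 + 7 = 17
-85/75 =-17/15 = -1.13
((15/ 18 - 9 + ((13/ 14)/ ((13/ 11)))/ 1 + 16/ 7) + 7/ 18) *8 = -2372/63 = -37.65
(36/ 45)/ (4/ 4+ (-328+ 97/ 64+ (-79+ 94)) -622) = -256/298395 = 0.00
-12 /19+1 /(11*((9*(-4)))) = -4771/7524 = -0.63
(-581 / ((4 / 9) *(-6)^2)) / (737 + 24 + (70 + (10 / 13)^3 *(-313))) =-182351/3457616 = -0.05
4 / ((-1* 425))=-4/425 = -0.01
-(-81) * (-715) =-57915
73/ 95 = 0.77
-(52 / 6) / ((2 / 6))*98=-2548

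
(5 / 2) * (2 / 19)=5/19 = 0.26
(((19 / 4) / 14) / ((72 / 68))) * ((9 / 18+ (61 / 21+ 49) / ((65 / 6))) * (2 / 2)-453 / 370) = 1.30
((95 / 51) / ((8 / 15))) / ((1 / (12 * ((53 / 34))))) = 75525/1156 = 65.33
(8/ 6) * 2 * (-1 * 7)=-56/3 = -18.67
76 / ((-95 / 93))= -372/5 = -74.40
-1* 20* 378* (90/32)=-42525/2 = -21262.50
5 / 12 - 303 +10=-3511/12 = -292.58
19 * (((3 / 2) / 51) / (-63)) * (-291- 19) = 2945/1071 = 2.75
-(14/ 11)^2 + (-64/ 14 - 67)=-61993/847 = -73.19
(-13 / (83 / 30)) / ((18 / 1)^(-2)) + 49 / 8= -1006813/664 = -1516.28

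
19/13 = 1.46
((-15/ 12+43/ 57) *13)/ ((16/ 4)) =-1469/912 = -1.61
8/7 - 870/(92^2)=30811/29624 = 1.04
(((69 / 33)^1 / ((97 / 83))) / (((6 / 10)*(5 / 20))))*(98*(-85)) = -318039400/3201 = -99356.26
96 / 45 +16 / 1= 272/15 = 18.13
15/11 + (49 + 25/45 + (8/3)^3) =20755/297 = 69.88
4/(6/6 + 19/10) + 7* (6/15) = 606/145 = 4.18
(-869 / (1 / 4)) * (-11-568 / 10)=1178364/5 = 235672.80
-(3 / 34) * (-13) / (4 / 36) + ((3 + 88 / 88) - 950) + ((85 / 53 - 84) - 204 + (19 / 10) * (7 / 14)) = -22004631/18020 = -1221.12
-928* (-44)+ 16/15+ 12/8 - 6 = 1224857/30 = 40828.57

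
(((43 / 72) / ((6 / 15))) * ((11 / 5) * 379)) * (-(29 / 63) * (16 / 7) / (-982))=5198743/3897558 = 1.33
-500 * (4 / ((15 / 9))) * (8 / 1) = -9600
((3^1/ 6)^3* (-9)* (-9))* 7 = 567/8 = 70.88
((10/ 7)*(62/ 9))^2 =384400/3969 = 96.85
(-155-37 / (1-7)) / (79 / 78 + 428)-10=-346239/33463 = -10.35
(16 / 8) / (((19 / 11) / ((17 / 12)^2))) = 2.32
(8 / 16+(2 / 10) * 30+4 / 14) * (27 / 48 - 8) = -1615/32 = -50.47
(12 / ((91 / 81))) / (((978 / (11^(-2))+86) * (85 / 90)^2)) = 39366/389304097 = 0.00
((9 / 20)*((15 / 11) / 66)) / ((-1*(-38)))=9/36784 = 0.00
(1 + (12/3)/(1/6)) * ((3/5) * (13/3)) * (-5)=-325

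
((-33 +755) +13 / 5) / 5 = 3623/25 = 144.92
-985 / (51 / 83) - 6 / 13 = -1063121/663 = -1603.50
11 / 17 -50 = -839/17 = -49.35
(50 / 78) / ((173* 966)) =25/6517602 = 0.00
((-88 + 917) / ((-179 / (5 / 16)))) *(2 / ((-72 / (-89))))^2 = -8.85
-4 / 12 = -1/3 = -0.33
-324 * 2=-648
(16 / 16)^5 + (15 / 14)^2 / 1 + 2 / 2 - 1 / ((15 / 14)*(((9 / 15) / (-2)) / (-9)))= -24.85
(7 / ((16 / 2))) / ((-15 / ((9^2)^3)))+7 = -1239749/40 = -30993.72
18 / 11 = 1.64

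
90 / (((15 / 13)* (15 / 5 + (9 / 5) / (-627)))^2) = 36910445/4904712 = 7.53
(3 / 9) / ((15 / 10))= 0.22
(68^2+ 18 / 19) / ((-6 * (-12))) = 43937/684 = 64.24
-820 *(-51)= 41820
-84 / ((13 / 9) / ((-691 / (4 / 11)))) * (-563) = -62215354.38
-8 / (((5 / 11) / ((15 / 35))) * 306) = -44/1785 = -0.02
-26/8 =-13/4 = -3.25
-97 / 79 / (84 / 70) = -485/474 = -1.02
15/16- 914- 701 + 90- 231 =-28081/16 = -1755.06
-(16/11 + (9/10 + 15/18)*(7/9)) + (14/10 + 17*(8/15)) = 11381/1485 = 7.66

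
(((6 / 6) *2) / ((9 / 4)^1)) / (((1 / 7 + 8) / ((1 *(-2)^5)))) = -1792/513 = -3.49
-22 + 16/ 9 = -182/9 = -20.22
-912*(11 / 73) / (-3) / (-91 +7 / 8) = -26752/52633 = -0.51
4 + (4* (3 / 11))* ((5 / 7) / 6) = 4.13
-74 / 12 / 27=-0.23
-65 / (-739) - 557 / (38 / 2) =-410388/14041 = -29.23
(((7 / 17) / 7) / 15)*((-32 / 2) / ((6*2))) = -4/765 = -0.01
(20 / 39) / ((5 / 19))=76/39 = 1.95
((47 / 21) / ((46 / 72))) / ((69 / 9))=1692/3703 = 0.46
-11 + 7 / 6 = -59/6 = -9.83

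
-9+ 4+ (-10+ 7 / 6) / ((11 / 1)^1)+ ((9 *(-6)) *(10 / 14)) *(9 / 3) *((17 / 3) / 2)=-154151/462 = -333.66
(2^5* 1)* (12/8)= 48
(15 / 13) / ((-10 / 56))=-84/13 = -6.46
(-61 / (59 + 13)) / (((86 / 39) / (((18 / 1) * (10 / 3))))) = -3965/172 = -23.05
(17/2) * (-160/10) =-136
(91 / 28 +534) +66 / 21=15131/28 = 540.39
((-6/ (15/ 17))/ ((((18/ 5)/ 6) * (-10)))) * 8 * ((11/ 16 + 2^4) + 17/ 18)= 43163/270 = 159.86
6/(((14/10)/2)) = 60/7 = 8.57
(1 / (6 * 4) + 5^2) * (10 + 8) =1803/4 = 450.75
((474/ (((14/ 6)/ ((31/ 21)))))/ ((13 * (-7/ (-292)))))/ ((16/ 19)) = 10190289/8918 = 1142.67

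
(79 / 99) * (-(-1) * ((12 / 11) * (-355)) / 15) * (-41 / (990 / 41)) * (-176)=-301719328/49005 = -6156.91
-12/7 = -1.71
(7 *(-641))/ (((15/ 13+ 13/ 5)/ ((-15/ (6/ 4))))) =1458275/122 = 11953.07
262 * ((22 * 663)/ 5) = 764306.40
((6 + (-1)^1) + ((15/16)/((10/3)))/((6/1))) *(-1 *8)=-323/8 = -40.38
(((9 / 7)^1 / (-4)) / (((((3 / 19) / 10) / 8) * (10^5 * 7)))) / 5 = -57/1225000 = 0.00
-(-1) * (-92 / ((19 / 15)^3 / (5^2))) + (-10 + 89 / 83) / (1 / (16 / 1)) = -725607804/569297 = -1274.57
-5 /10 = -1/2 = -0.50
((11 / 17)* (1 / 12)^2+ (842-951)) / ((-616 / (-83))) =-22146143/1507968 = -14.69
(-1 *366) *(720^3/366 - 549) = -373047066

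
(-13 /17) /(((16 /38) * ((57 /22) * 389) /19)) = -2717/79356 = -0.03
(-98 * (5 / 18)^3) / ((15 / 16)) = -2.24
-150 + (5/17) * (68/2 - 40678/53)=-329530/901 = -365.74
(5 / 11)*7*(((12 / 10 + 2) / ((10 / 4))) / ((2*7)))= 16/55 = 0.29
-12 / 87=-4/29 = -0.14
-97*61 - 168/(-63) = -17743/3 = -5914.33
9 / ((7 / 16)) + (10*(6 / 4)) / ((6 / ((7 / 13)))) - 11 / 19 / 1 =73789/3458 = 21.34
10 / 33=0.30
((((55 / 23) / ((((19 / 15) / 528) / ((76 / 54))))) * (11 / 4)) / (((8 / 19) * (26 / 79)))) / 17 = 49945775/30498 = 1637.67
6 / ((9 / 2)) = 4/3 = 1.33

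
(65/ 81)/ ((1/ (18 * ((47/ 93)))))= 6110/837 = 7.30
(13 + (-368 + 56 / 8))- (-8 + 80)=-420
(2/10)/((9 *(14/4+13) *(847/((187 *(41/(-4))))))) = -697/228690 = 0.00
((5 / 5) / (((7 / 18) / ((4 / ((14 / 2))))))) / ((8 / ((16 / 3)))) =48/49 = 0.98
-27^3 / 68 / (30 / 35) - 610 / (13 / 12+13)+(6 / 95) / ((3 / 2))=-831840449/2183480 = -380.97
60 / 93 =0.65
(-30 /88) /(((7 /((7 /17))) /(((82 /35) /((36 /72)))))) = -123/1309 = -0.09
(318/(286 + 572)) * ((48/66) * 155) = 65720/1573 = 41.78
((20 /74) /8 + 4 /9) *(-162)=-5733/74 = -77.47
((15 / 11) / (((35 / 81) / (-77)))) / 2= -243/2 = -121.50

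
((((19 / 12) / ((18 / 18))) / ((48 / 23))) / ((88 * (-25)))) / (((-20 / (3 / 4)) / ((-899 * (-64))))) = 392863/528000 = 0.74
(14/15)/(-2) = -7/15 = -0.47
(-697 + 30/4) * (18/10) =-12411/10 = -1241.10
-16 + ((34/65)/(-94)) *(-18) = -15.90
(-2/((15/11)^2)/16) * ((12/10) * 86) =-5203/750 = -6.94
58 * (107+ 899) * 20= 1166960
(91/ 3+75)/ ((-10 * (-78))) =79/585 = 0.14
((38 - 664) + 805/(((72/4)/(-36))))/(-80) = 559/20 = 27.95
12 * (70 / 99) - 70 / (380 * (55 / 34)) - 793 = -2459812/3135 = -784.63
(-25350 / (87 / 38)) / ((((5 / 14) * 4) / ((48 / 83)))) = -10788960/2407 = -4482.33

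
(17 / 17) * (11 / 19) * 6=66/19 = 3.47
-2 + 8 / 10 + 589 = 587.80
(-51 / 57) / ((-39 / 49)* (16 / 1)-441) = 833/422427 = 0.00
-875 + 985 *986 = 970335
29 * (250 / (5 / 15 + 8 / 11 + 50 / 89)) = 4258650/953 = 4468.68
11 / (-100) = -11/100 = -0.11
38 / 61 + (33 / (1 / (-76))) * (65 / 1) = -9944182/61 = -163019.38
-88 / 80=-11/10 = -1.10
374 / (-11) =-34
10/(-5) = -2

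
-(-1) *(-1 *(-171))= 171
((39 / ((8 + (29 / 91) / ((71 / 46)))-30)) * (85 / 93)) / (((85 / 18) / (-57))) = 14362803/727508 = 19.74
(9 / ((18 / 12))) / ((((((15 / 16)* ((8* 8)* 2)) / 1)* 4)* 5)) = 1/400 = 0.00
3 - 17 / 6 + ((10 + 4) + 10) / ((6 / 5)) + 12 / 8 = 65/3 = 21.67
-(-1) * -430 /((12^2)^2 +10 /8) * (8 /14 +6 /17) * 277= -52408400/9870931 = -5.31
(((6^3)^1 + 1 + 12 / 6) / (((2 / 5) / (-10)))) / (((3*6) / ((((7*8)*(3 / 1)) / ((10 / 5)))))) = -25550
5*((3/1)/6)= 5/2 = 2.50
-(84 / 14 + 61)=-67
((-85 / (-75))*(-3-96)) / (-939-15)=187/1590 = 0.12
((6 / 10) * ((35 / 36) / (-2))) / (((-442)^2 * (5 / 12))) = -7/1953640 = 0.00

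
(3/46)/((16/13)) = 39/736 = 0.05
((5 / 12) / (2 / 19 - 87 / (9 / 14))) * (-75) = 7125/30832 = 0.23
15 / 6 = 5/2 = 2.50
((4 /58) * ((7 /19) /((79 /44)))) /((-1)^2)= 0.01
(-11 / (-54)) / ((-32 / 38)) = -209/864 = -0.24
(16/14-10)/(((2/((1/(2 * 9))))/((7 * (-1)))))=31/18 = 1.72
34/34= 1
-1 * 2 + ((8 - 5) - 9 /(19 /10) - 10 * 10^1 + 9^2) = -432/19 = -22.74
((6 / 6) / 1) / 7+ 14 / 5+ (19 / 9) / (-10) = 1721/630 = 2.73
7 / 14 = 1/2 = 0.50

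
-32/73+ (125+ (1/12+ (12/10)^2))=2761261/21900 = 126.08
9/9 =1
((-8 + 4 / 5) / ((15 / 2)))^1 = -24/25 = -0.96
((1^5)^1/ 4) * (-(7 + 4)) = -11/4 = -2.75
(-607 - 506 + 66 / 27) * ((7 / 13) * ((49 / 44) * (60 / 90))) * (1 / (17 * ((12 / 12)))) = -3428285/131274 = -26.12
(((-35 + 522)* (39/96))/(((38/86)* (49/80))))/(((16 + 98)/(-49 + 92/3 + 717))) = 713250460/159201 = 4480.19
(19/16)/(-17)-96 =-26131/272 = -96.07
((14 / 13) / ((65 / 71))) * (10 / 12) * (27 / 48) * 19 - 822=-2194359/2704 = -811.52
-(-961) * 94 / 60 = 45167/30 = 1505.57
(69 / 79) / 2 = 69/158 = 0.44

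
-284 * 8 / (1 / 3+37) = -426/7 = -60.86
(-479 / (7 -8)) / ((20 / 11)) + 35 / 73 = 385337/1460 = 263.93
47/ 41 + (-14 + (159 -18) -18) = 4516/41 = 110.15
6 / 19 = 0.32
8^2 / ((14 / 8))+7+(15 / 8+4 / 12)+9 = 9203/168 = 54.78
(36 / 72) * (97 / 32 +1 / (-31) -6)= -1.50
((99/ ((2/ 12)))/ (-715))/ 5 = -54/325 = -0.17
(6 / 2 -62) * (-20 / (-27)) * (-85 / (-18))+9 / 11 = -549463/2673 = -205.56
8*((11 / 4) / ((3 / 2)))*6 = 88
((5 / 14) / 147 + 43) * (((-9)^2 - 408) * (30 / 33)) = -48231955/3773 = -12783.45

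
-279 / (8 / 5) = -1395/8 = -174.38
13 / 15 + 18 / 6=58/15 = 3.87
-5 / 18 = -0.28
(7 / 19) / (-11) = -7/209 = -0.03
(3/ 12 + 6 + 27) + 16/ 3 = 463/12 = 38.58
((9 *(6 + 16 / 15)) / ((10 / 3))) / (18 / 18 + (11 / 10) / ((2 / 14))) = 318/145 = 2.19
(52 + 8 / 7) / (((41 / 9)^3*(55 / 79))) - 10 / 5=-31645318/26534585 = -1.19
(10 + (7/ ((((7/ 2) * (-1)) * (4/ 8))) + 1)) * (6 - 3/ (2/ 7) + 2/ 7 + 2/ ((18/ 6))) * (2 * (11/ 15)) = -1639/45 = -36.42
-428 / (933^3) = -428/812166237 = 0.00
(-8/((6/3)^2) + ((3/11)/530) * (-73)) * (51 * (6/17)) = -106911/2915 = -36.68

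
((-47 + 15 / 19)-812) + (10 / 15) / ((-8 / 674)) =-914.38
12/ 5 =2.40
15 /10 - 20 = -37/2 = -18.50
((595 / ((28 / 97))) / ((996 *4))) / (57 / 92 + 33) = 189635/12322512 = 0.02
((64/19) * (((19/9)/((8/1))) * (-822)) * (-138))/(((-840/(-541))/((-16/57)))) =-109100224/5985 = -18228.94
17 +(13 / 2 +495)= 1037/2 = 518.50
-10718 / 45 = -238.18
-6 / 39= -2/13 = -0.15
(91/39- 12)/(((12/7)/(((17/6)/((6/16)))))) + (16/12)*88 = 74.73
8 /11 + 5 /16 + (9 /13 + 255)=587403/2288 = 256.73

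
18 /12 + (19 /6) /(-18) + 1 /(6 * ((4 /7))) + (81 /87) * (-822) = -4783783/6264 = -763.69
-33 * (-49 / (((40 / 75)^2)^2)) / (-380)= -52.59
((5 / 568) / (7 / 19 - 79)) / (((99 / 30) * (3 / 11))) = -475/3818664 = 0.00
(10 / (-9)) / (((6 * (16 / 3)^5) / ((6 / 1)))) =-135/524288 = 0.00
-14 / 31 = -0.45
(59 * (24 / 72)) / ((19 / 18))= 354/19 = 18.63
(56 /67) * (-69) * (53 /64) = -25599/536 = -47.76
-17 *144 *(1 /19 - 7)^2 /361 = -327.30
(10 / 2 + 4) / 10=9/10 = 0.90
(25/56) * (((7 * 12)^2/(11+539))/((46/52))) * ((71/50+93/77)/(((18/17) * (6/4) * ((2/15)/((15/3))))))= 2235857/5566 = 401.70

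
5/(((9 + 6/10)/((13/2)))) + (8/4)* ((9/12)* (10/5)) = 613/96 = 6.39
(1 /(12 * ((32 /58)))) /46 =29/8832 = 0.00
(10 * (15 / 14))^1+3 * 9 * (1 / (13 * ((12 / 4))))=1038/91 = 11.41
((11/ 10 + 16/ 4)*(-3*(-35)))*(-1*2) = -1071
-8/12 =-2/3 = -0.67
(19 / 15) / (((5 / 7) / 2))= 266/75 = 3.55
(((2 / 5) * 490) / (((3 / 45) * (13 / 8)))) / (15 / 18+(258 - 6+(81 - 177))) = 141120/12233 = 11.54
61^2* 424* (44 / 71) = 69418976/71 = 977732.06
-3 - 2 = -5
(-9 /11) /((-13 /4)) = 36/143 = 0.25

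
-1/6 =-0.17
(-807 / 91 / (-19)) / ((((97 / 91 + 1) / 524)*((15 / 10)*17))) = 4.64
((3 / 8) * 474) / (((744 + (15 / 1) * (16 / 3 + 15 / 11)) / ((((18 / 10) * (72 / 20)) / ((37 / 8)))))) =2534004/8592325 = 0.29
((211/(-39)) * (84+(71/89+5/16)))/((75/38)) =-161959591/694200 = -233.30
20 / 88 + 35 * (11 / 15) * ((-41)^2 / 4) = 1423837/132 = 10786.64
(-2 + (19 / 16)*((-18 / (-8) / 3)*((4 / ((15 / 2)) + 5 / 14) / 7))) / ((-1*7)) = 0.27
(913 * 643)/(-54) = -587059/54 = -10871.46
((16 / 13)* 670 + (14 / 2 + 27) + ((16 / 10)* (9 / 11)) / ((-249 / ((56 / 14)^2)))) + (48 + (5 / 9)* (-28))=475874582/534105 = 890.98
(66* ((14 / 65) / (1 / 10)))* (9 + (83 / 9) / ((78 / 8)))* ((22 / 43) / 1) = 47310032/65403 = 723.36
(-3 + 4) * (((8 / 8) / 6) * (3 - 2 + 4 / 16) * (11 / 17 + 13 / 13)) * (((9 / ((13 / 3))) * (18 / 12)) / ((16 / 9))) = 8505/14144 = 0.60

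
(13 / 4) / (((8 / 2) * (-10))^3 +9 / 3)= -13/255988 = 0.00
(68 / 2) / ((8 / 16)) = 68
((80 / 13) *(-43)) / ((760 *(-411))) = 86/101517 = 0.00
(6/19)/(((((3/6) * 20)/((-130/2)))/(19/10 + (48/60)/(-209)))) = -154557/39710 = -3.89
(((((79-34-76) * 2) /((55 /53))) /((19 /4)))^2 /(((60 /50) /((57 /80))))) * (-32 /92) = -43191184/1321925 = -32.67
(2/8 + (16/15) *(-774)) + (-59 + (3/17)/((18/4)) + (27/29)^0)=-900977/1020 = -883.31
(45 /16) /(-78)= -0.04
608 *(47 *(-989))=-28261664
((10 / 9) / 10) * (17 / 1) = 17/9 = 1.89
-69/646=-0.11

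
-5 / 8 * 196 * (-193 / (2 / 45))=2127825/4 = 531956.25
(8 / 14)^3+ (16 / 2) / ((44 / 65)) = 12.00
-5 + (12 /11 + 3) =-10/11 = -0.91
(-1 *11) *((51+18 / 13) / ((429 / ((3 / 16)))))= -681/2704 = -0.25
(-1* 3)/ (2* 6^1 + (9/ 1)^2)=-1/31 = -0.03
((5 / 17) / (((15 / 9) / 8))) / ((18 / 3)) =4/17 = 0.24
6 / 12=1/2 = 0.50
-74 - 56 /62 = -74.90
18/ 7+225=1593/7 = 227.57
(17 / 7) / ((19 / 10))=170/133 = 1.28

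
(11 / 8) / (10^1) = 11/80 = 0.14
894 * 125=111750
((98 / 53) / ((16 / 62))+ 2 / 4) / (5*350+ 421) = 125/35404 = 0.00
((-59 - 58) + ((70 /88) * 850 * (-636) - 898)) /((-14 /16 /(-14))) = -75862640/11 = -6896603.64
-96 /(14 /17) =-816/7 = -116.57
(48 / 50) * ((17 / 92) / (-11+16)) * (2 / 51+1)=0.04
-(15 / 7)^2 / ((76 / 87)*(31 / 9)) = -176175/115444 = -1.53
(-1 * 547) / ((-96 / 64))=1094/3 = 364.67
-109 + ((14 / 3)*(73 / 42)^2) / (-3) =-128935/1134 = -113.70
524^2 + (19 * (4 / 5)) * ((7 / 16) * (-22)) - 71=2743587/10 = 274358.70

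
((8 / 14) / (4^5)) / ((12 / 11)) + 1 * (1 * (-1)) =-21493/21504 = -1.00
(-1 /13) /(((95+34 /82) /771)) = -10537/16952 = -0.62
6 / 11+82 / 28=535/154 = 3.47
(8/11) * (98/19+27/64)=6785/1672 = 4.06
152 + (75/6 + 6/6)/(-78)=7895/52 = 151.83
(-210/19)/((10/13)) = -273/19 = -14.37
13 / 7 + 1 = 20/7 = 2.86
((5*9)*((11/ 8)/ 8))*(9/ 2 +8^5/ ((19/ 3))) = 97405605/2432 = 40051.65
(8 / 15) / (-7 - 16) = -8/345 = -0.02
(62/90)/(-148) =-31/6660 = 0.00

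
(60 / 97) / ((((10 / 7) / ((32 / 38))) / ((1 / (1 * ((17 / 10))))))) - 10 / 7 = -266270/219317 = -1.21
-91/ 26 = -7/2 = -3.50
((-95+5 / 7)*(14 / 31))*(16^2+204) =-607200/31 = -19587.10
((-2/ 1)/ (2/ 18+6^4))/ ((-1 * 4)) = 9/23330 = 0.00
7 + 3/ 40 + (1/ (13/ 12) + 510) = 269359/520 = 518.00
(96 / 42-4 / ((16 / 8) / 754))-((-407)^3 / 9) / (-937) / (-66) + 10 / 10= -490045643/354186 = -1383.58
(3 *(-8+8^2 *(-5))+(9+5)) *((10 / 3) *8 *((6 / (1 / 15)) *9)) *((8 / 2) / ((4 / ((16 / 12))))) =-27936000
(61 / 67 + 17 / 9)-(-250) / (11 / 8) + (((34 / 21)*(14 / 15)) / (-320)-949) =-676024043/884400 = -764.39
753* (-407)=-306471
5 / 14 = 0.36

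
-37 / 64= -0.58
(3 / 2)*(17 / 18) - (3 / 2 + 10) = -121/12 = -10.08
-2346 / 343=-6.84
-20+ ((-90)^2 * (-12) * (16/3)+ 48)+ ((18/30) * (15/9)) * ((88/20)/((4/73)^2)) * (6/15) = -51778581/100 = -517785.81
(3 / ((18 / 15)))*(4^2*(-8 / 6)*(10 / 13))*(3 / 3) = -1600/39 = -41.03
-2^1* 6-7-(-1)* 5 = -14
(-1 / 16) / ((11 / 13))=-0.07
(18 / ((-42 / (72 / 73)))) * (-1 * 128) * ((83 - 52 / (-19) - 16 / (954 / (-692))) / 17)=387167232/1249687 = 309.81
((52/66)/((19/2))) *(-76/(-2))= 104/33 = 3.15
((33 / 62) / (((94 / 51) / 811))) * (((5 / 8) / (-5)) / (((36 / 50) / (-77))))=291939725/93248 = 3130.79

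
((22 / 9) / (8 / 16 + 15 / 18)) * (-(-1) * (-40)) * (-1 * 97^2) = 2069980/3 = 689993.33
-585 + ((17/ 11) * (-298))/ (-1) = -1369/11 = -124.45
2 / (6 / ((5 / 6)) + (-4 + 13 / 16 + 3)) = 160/561 = 0.29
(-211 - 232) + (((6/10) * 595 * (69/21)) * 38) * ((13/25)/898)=-4682944/11225 = -417.19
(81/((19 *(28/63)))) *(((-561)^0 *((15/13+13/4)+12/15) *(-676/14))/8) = -12822381/42560 = -301.28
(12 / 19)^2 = 144/361 = 0.40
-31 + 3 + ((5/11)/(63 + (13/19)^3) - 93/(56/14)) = -489620445/9554908 = -51.24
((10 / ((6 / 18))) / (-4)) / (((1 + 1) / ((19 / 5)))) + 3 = -45/4 = -11.25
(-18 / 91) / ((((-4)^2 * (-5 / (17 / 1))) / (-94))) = -7191/1820 = -3.95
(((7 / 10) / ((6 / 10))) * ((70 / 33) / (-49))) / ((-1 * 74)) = 5/7326 = 0.00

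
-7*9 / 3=-21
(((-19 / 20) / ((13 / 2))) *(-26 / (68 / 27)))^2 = 263169/115600 = 2.28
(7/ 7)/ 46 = 0.02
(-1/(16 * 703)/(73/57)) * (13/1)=-39/43216 = 0.00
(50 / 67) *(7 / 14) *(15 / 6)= 125/134 = 0.93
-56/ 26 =-28/13 = -2.15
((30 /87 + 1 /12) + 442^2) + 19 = 67993433/348 = 195383.43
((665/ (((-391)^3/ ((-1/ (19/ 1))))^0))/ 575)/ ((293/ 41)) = 5453/33695 = 0.16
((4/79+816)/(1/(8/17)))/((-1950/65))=-257872/20145 = -12.80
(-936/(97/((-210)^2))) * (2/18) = -4586400/97 = -47282.47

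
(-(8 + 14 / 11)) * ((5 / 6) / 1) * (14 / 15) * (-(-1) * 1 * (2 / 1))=-14.42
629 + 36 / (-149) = 93685/149 = 628.76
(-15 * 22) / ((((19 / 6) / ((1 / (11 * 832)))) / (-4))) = 45/988 = 0.05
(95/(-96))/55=-19/1056 = -0.02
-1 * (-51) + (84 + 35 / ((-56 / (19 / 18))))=19345/144 = 134.34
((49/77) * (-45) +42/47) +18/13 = -177153/6721 = -26.36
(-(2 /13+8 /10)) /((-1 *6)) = 31/195 = 0.16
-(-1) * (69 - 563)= -494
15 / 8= 1.88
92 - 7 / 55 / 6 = 30353/330 = 91.98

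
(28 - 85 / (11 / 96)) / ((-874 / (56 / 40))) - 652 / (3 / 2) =-31259194/72105 = -433.52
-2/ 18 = -1/9 = -0.11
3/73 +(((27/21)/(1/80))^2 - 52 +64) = 37886271/3577 = 10591.63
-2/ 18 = -1/9 = -0.11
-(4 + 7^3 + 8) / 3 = -355/3 = -118.33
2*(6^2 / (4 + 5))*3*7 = 168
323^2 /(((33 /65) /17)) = 115283545/33 = 3493440.76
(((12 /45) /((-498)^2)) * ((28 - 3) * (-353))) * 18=-3530/20667 = -0.17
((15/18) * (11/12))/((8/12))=55/48 = 1.15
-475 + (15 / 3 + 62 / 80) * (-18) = -11579/20 = -578.95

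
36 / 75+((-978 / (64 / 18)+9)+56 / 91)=-1377829/5200 = -264.97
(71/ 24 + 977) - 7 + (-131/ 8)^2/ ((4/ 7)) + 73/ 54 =1443.56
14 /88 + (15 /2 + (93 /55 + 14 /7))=227/20 = 11.35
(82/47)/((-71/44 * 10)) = -1804/16685 = -0.11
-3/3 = -1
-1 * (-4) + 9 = 13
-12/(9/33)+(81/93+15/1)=-872/31 = -28.13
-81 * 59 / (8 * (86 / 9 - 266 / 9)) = 4779/160 = 29.87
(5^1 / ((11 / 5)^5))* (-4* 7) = -437500/161051 = -2.72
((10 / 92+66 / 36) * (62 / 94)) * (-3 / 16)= -2077/8648 = -0.24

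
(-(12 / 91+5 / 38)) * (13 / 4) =-911/1064 = -0.86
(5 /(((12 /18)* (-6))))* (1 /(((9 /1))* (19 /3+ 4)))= -0.01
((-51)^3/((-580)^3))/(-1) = -132651/195112000 = 0.00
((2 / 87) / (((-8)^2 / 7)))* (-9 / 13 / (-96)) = 7/386048 = 0.00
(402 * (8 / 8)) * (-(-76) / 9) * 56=570304/3 = 190101.33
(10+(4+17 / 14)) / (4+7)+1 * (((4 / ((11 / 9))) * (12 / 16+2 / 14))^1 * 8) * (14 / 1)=50613/154 = 328.66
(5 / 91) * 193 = 965/91 = 10.60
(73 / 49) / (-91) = -73/4459 = -0.02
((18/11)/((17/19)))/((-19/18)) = -324/187 = -1.73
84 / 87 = 28/29 = 0.97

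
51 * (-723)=-36873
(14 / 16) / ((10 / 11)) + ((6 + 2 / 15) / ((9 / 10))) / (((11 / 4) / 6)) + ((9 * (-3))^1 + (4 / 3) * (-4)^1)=-130697/7920 = -16.50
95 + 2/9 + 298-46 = 3125/9 = 347.22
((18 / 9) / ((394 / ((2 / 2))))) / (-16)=-1/3152 = 0.00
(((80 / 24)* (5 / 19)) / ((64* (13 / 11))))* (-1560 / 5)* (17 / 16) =-4675/1216 = -3.84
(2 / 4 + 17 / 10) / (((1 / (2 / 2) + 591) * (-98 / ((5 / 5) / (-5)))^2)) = 11/710696000 = 0.00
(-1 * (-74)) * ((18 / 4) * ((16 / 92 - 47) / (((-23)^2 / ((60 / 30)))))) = -717282/12167 = -58.95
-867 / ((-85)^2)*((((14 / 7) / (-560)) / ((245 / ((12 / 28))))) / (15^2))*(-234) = -117/150062500 = 0.00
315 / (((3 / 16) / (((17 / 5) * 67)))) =382704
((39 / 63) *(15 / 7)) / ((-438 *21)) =-65/450702 = 0.00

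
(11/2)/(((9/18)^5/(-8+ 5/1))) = -528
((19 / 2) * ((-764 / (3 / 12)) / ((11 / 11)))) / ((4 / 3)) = -21774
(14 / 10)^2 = 49/25 = 1.96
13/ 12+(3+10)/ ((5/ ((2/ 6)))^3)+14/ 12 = 30427/13500 = 2.25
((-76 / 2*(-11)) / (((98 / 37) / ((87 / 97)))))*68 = 45748428/4753 = 9625.17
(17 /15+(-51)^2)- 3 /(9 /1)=13009/5 = 2601.80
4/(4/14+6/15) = 35/6 = 5.83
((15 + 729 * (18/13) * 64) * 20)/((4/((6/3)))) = 8400030/13 = 646156.15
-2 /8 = -1/4 = -0.25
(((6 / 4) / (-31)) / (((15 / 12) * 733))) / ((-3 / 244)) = 488/113615 = 0.00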